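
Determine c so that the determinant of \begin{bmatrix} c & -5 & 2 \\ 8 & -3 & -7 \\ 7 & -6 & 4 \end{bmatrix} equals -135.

Expanding along the column containing c, det(M) is linear in c: det(M) = (-54)·c + (351).
Set (-54)·c + (351) = -135  ⇒  (-54)·c = -486  ⇒  c = 9.

c = 9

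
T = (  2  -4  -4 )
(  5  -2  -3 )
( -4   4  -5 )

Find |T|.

Expand along column 1:
  + 2 · |-2 -3; 4 -5| = 2·(10 − (-12)) = 44
  − 5 · |-4 -4; 4 -5| = −5·(20 − (-16)) = -180
  + (-4) · |-4 -4; -2 -3| = (-4)·(12 − 8) = -16
Sum: (44) + (-180) + (-16) = -152

det(T) = -152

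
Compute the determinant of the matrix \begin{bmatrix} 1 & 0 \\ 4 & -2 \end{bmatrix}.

det = 1·(-2) − 0·4 = -2 − 0 = -2

-2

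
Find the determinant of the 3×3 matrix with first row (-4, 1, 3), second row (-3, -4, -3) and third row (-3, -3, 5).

131

Expand along row 1:
  + (-4) · |-4 -3; -3 5| = (-4)·(-20 − 9) = 116
  − 1 · |-3 -3; -3 5| = −1·(-15 − 9) = 24
  + 3 · |-3 -4; -3 -3| = 3·(9 − 12) = -9
Sum: (116) + (24) + (-9) = 131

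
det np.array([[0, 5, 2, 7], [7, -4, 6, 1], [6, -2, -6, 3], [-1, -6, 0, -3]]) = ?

Expand along row 1 (it has 1 zero):
  − (5) · M_12   where M_12 = det([7 6 1; 6 -6 3; -1 0 -3]) = 210
  + (2) · M_13   where M_13 = det([7 -4 1; 6 -2 3; -1 -6 -3]) = 70
  − (7) · M_14   where M_14 = det([7 -4 6; 6 -2 -6; -1 -6 0]) = -504
det = (-1)·(5)·(210) + (+1)·(2)·(70) + (-1)·(7)·(-504) = 2618

The determinant is 2618.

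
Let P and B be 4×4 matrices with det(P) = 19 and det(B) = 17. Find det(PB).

323

det(PB) = det(P)·det(B) = (19)·(17) = 323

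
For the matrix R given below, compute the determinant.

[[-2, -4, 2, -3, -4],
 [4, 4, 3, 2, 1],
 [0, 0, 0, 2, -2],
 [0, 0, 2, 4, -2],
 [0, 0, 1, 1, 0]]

|R| = 0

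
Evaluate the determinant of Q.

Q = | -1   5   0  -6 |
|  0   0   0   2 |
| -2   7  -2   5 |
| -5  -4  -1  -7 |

110

Expand along row 2 (it has 3 zeros):
  + (2) · M_24   where M_24 = det([-1 5 0; -2 7 -2; -5 -4 -1]) = 55
det = (+1)·(2)·(55) = 110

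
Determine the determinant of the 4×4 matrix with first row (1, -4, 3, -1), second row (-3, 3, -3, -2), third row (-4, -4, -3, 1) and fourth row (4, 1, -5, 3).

Expand along row 1:
  + (1) · M_11   where M_11 = det([3 -3 -2; -4 -3 1; 1 -5 3]) = -97
  − (-4) · M_12   where M_12 = det([-3 -3 -2; -4 -3 1; 4 -5 3]) = -100
  + (3) · M_13   where M_13 = det([-3 3 -2; -4 -4 1; 4 1 3]) = 63
  − (-1) · M_14   where M_14 = det([-3 3 -3; -4 -4 -3; 4 1 -5]) = -201
det = (+1)·(1)·(-97) + (-1)·(-4)·(-100) + (+1)·(3)·(63) + (-1)·(-1)·(-201) = -509

The determinant is -509.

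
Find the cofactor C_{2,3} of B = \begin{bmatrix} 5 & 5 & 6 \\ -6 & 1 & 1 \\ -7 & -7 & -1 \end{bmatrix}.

The cofactor is 0.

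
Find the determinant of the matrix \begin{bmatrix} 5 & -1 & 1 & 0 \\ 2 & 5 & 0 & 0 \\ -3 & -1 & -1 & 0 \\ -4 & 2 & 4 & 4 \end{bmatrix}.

Expand along column 4 (it has 3 zeros):
  + (4) · M_44   where M_44 = det([5 -1 1; 2 5 0; -3 -1 -1]) = -14
det = (+1)·(4)·(-14) = -56

-56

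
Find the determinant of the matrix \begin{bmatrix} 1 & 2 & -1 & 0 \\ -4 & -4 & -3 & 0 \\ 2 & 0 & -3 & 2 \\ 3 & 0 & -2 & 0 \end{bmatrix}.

Expand along column 4 (it has 3 zeros):
  − (2) · M_34   where M_34 = det([1 2 -1; -4 -4 -3; 3 0 -2]) = -38
det = (-1)·(2)·(-38) = 76

76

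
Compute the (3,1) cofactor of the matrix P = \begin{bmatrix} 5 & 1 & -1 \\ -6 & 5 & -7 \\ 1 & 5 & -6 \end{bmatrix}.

The cofactor is -2.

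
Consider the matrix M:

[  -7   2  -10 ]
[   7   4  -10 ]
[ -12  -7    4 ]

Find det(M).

Expand along row 1:
  + (-7) · |4 -10; -7 4| = (-7)·(16 − 70) = 378
  − 2 · |7 -10; -12 4| = −2·(28 − 120) = 184
  + (-10) · |7 4; -12 -7| = (-10)·(-49 − (-48)) = 10
Sum: (378) + (184) + (10) = 572

The determinant is 572.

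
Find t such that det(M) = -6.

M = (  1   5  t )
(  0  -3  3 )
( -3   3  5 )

-7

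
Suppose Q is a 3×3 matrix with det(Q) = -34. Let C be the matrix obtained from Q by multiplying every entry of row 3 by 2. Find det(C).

Scaling one row by 2 multiplies the determinant by 2.
det(C) = (2)·(-34) = -68

|C| = -68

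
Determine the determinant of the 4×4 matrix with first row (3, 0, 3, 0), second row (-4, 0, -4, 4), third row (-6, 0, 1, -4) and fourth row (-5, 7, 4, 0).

The determinant is -588.

Expand along column 2 (it has 3 zeros):
  + (7) · M_42   where M_42 = det([3 3 0; -4 -4 4; -6 1 -4]) = -84
det = (+1)·(7)·(-84) = -588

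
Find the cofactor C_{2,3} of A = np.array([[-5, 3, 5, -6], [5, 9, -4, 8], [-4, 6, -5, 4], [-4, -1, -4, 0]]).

Delete row 2 and column 3; the remaining 3×3 submatrix is [-5 3 -6; -4 6 4; -4 -1 0].
Its determinant is -236.
The cofactor carries sign (−1)^(2+3) = −1, so C_{2,3} = −(-236) = 236.

The cofactor is 236.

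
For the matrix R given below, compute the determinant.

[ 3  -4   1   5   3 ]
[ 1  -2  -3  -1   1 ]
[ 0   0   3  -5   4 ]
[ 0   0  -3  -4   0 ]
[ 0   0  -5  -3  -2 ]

-20

R is block upper-triangular with a 2×2 block and a 3×3 block on the diagonal, so its determinant equals the product of the determinants of the diagonal blocks.
det of the 2×2 block = -2
det of the 3×3 block = 10
det = (-2)·(10) = -20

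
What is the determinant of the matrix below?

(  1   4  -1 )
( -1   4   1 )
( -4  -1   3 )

-8

Expand along column 1:
  + 1 · |4 1; -1 3| = 1·(12 − (-1)) = 13
  − (-1) · |4 -1; -1 3| = −(-1)·(12 − 1) = 11
  + (-4) · |4 -1; 4 1| = (-4)·(4 − (-4)) = -32
Sum: (13) + (11) + (-32) = -8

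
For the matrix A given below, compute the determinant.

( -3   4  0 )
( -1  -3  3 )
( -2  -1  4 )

|A| = 19

Expand along column 3:
  − 3 · |-3 4; -2 -1| = −3·(3 − (-8)) = -33
  + 4 · |-3 4; -1 -3| = 4·(9 − (-4)) = 52
Sum: (-33) + (52) = 19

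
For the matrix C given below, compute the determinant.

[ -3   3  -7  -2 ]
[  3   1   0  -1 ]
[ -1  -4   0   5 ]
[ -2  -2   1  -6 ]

Expand along column 3 (it has 2 zeros):
  + (-7) · M_13   where M_13 = det([3 1 -1; -1 -4 5; -2 -2 -6]) = 92
  − (1) · M_43   where M_43 = det([-3 3 -2; 3 1 -1; -1 -4 5]) = -23
det = (+1)·(-7)·(92) + (-1)·(1)·(-23) = -621

|C| = -621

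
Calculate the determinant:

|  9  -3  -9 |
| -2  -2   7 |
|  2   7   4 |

Expand along row 1:
  + 9 · |-2 7; 7 4| = 9·(-8 − 49) = -513
  − (-3) · |-2 7; 2 4| = −(-3)·(-8 − 14) = -66
  + (-9) · |-2 -2; 2 7| = (-9)·(-14 − (-4)) = 90
Sum: (-513) + (-66) + (90) = -489

-489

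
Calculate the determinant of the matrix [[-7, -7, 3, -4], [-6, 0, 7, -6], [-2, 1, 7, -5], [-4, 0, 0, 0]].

-156

Expand along row 4 (it has 3 zeros):
  − (-4) · M_41   where M_41 = det([-7 3 -4; 0 7 -6; 1 7 -5]) = -39
det = (-1)·(-4)·(-39) = -156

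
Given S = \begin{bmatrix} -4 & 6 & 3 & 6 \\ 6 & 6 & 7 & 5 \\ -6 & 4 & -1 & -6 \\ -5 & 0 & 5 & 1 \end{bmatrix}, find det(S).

Expand along row 4 (it has 1 zero):
  − (-5) · M_41   where M_41 = det([6 3 6; 6 7 5; 4 -1 -6]) = -258
  − (5) · M_43   where M_43 = det([-4 6 6; 6 6 5; -6 4 -6]) = 620
  + (1) · M_44   where M_44 = det([-4 6 3; 6 6 7; -6 4 -1]) = 100
det = (-1)·(-5)·(-258) + (-1)·(5)·(620) + (+1)·(1)·(100) = -4290

The determinant is -4290.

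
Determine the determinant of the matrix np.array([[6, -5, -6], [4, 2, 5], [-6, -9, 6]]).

756

Expand along row 1:
  + 6 · |2 5; -9 6| = 6·(12 − (-45)) = 342
  − (-5) · |4 5; -6 6| = −(-5)·(24 − (-30)) = 270
  + (-6) · |4 2; -6 -9| = (-6)·(-36 − (-12)) = 144
Sum: (342) + (270) + (144) = 756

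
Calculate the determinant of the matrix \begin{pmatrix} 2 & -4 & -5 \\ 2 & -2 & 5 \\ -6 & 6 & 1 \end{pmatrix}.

Expand along column 1:
  + 2 · |-2 5; 6 1| = 2·(-2 − 30) = -64
  − 2 · |-4 -5; 6 1| = −2·(-4 − (-30)) = -52
  + (-6) · |-4 -5; -2 5| = (-6)·(-20 − 10) = 180
Sum: (-64) + (-52) + (180) = 64

64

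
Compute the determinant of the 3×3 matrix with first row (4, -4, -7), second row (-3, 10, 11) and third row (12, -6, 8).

674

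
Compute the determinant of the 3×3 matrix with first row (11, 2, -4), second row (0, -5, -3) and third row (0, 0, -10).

The determinant is 550.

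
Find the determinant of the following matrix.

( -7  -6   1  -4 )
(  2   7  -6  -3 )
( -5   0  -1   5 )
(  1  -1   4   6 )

Expand along row 3 (it has 1 zero):
  + (-5) · M_31   where M_31 = det([-6 1 -4; 7 -6 -3; -1 4 6]) = 17
  + (-1) · M_33   where M_33 = det([-7 -6 -4; 2 7 -3; 1 -1 6]) = -147
  − (5) · M_34   where M_34 = det([-7 -6 1; 2 7 -6; 1 -1 4]) = -79
det = (+1)·(-5)·(17) + (+1)·(-1)·(-147) + (-1)·(5)·(-79) = 457

457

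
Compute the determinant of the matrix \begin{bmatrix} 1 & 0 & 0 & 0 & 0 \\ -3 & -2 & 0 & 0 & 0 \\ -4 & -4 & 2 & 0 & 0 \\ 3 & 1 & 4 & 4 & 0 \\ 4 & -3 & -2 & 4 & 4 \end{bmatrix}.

The matrix is lower triangular, so the determinant is the product of the diagonal entries:
det = (1) · (-2) · (2) · (4) · (4) = -64

The determinant is -64.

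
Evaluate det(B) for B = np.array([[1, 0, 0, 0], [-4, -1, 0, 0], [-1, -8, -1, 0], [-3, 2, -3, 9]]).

B is lower triangular, so det(B) is the product of the diagonal entries:
det = (1) · (-1) · (-1) · (9) = 9

9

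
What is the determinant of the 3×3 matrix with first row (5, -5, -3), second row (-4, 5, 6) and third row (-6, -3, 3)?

Expand along row 1:
  + 5 · |5 6; -3 3| = 5·(15 − (-18)) = 165
  − (-5) · |-4 6; -6 3| = −(-5)·(-12 − (-36)) = 120
  + (-3) · |-4 5; -6 -3| = (-3)·(12 − (-30)) = -126
Sum: (165) + (120) + (-126) = 159

159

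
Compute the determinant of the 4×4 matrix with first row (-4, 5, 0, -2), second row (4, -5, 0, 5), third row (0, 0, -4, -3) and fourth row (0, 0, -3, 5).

The matrix is block upper-triangular with a 2×2 block and a 2×2 block on the diagonal, so its determinant equals the product of the determinants of the diagonal blocks.
det of the 2×2 block = 0
det of the 2×2 block = -29
det = (0)·(-29) = 0

0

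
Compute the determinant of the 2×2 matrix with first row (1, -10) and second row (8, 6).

86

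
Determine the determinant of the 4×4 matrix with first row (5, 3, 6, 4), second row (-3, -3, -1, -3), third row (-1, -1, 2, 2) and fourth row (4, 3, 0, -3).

28

Expand along row 4 (it has 1 zero):
  − (4) · M_41   where M_41 = det([3 6 4; -3 -1 -3; -1 2 2]) = 38
  + (3) · M_42   where M_42 = det([5 6 4; -3 -1 -3; -1 2 2]) = 46
  + (-3) · M_44   where M_44 = det([5 3 6; -3 -3 -1; -1 -1 2]) = -14
det = (-1)·(4)·(38) + (+1)·(3)·(46) + (+1)·(-3)·(-14) = 28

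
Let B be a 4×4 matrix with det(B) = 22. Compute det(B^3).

det(B^3) = (det B)^3 = (22)^3 = 10648

10648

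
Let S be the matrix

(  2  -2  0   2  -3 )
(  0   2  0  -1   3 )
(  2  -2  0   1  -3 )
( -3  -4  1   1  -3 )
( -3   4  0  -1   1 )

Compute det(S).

The determinant is -20.

Expand along column 3 (it has 4 zeros):
  − (1) · M_43   where M_43 = det([2 -2 2 -3; 0 2 -1 3; 2 -2 1 -3; -3 4 -1 1]) = 20
det = (-1)·(1)·(20) = -20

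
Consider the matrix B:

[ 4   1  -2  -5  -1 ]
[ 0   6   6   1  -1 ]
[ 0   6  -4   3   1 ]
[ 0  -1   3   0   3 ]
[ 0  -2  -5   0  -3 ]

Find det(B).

Expand along column 1 (it has 4 zeros):
  + (4) · M_11   where M_11 = det([6 6 1 -1; 6 -4 3 1; -1 3 0 3; -2 -5 0 -3]) = 170
det = (+1)·(4)·(170) = 680

det(B) = 680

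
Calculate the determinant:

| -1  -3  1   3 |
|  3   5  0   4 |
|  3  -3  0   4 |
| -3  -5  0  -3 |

The determinant is -24.

Expand along column 3 (it has 3 zeros):
  + (1) · M_13   where M_13 = det([3 5 4; 3 -3 4; -3 -5 -3]) = -24
det = (+1)·(1)·(-24) = -24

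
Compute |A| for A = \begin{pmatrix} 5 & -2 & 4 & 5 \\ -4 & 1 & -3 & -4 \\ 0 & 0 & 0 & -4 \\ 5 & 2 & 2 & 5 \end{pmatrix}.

Expand along row 3 (it has 3 zeros):
  − (-4) · M_34   where M_34 = det([5 -2 4; -4 1 -3; 5 2 2]) = 2
det = (-1)·(-4)·(2) = 8

The determinant is 8.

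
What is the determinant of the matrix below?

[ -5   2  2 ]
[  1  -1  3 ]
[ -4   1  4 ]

Expand along row 1:
  + (-5) · |-1 3; 1 4| = (-5)·(-4 − 3) = 35
  − 2 · |1 3; -4 4| = −2·(4 − (-12)) = -32
  + 2 · |1 -1; -4 1| = 2·(1 − 4) = -6
Sum: (35) + (-32) + (-6) = -3

-3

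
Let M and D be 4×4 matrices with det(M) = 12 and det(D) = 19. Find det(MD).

det(MD) = det(M)·det(D) = (12)·(19) = 228

det(MD) = 228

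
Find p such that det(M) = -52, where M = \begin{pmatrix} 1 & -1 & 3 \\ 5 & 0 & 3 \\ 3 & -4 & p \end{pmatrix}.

1

Expanding along the column containing p, det(M) is linear in p: det(M) = (5)·p + (-57).
Set (5)·p + (-57) = -52  ⇒  (5)·p = 5  ⇒  p = 1.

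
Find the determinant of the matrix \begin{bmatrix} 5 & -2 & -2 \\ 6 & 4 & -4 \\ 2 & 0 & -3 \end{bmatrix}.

Expand along column 2:
  − (-2) · |6 -4; 2 -3| = −(-2)·(-18 − (-8)) = -20
  + 4 · |5 -2; 2 -3| = 4·(-15 − (-4)) = -44
Sum: (-20) + (-44) = -64

-64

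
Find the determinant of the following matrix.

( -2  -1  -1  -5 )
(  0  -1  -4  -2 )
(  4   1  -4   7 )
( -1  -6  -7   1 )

Expand along row 2 (it has 1 zero):
  + (-1) · M_22   where M_22 = det([-2 -1 -5; 4 -4 7; -1 -7 1]) = 81
  − (-4) · M_23   where M_23 = det([-2 -1 -5; 4 1 7; -1 -6 1]) = 40
  + (-2) · M_24   where M_24 = det([-2 -1 -1; 4 1 -4; -1 -6 -7]) = 53
det = (+1)·(-1)·(81) + (-1)·(-4)·(40) + (+1)·(-2)·(53) = -27

The determinant is -27.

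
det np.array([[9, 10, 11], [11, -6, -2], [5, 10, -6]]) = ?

2604

Expand along row 1:
  + 9 · |-6 -2; 10 -6| = 9·(36 − (-20)) = 504
  − 10 · |11 -2; 5 -6| = −10·(-66 − (-10)) = 560
  + 11 · |11 -6; 5 10| = 11·(110 − (-30)) = 1540
Sum: (504) + (560) + (1540) = 2604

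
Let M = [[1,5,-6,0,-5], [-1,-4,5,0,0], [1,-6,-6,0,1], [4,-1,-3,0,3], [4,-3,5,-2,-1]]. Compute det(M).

Expand along column 4 (it has 4 zeros):
  − (-2) · M_54   where M_54 = det([1 5 -6 -5; -1 -4 5 0; 1 -6 -6 1; 4 -1 -3 3]) = 902
det = (-1)·(-2)·(902) = 1804

The determinant is 1804.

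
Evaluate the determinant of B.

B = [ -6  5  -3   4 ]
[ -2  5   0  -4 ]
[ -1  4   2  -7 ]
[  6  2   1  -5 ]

Expand along row 2 (it has 1 zero):
  − (-2) · M_21   where M_21 = det([5 -3 4; 4 2 -7; 2 1 -5]) = -33
  + (5) · M_22   where M_22 = det([-6 -3 4; -1 2 -7; 6 1 -5]) = 107
  + (-4) · M_24   where M_24 = det([-6 5 -3; -1 4 2; 6 2 1]) = 143
det = (-1)·(-2)·(-33) + (+1)·(5)·(107) + (+1)·(-4)·(143) = -103

det(B) = -103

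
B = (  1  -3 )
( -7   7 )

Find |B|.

The determinant is -14.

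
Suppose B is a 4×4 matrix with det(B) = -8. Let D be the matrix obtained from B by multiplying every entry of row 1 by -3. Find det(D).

Scaling one row by -3 multiplies the determinant by -3.
det(D) = (-3)·(-8) = 24

det(D) = 24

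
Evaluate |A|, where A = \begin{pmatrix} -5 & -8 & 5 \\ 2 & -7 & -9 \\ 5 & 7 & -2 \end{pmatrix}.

|A| = 188

Expand along row 1:
  + (-5) · |-7 -9; 7 -2| = (-5)·(14 − (-63)) = -385
  − (-8) · |2 -9; 5 -2| = −(-8)·(-4 − (-45)) = 328
  + 5 · |2 -7; 5 7| = 5·(14 − (-35)) = 245
Sum: (-385) + (328) + (245) = 188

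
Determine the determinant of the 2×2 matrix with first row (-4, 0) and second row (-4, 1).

det = (-4)·1 − 0·(-4) = -4 − 0 = -4

-4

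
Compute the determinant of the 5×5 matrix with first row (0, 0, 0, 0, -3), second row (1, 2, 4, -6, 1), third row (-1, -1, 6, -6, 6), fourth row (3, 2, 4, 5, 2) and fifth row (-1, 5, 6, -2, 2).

-2796

Expand along row 1 (it has 4 zeros):
  + (-3) · M_15   where M_15 = det([1 2 4 -6; -1 -1 6 -6; 3 2 4 5; -1 5 6 -2]) = 932
det = (+1)·(-3)·(932) = -2796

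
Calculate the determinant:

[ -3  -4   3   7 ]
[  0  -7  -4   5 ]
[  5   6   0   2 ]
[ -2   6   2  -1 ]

The determinant is 1431.

Expand along row 2 (it has 1 zero):
  + (-7) · M_22   where M_22 = det([-3 3 7; 5 0 2; -2 2 -1]) = 85
  − (-4) · M_23   where M_23 = det([-3 -4 7; 5 6 2; -2 6 -1]) = 344
  + (5) · M_24   where M_24 = det([-3 -4 3; 5 6 0; -2 6 2]) = 130
det = (+1)·(-7)·(85) + (-1)·(-4)·(344) + (+1)·(5)·(130) = 1431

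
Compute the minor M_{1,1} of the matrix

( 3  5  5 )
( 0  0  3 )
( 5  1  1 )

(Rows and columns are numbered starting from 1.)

-3

Delete row 1 and column 1; the remaining 2×2 submatrix is [0 3; 1 1].
Its determinant is 0·1 − 3·1 = -3.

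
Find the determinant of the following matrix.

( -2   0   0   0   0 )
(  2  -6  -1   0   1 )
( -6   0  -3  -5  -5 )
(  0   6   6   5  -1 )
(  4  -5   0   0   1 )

Expand along row 1 (it has 4 zeros):
  + (-2) · M_11   where M_11 = det([-6 -1 0 1; 0 -3 -5 -5; 6 6 5 -1; -5 0 0 1]) = -135
det = (+1)·(-2)·(-135) = 270

The determinant is 270.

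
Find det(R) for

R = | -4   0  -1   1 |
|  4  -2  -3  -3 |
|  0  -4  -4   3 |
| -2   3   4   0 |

-28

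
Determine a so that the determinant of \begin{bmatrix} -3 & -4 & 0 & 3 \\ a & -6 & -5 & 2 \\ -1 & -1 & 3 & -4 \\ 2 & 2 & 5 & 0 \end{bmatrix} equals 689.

Expanding along the column containing a, det(B) is linear in a: det(B) = (113)·a + (576).
Set (113)·a + (576) = 689  ⇒  (113)·a = 113  ⇒  a = 1.

a = 1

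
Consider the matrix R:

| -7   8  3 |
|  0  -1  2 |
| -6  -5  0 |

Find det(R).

Expand along row 2:
  + (-1) · |-7 3; -6 0| = (-1)·(0 − (-18)) = -18
  − 2 · |-7 8; -6 -5| = −2·(35 − (-48)) = -166
Sum: (-18) + (-166) = -184

-184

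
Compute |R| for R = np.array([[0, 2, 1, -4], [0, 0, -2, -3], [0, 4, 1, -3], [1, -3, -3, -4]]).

det(R) = 26

Expand along column 1 (it has 3 zeros):
  − (1) · M_41   where M_41 = det([2 1 -4; 0 -2 -3; 4 1 -3]) = -26
det = (-1)·(1)·(-26) = 26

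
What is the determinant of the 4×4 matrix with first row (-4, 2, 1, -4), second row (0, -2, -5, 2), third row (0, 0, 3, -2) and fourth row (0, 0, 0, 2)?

The matrix is upper triangular, so the determinant is the product of the diagonal entries:
det = (-4) · (-2) · (3) · (2) = 48

The determinant is 48.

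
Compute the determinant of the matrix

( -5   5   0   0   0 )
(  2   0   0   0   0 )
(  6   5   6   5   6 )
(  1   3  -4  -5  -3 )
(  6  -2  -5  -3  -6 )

The matrix is block lower-triangular with a 2×2 block and a 3×3 block on the diagonal, so its determinant equals the product of the determinants of the diagonal blocks.
det of the 2×2 block = -10
det of the 3×3 block = 3
det = (-10)·(3) = -30

-30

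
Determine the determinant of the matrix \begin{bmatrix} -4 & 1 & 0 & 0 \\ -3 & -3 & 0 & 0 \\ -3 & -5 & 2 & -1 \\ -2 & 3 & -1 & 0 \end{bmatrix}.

The matrix is block lower-triangular with a 2×2 block and a 2×2 block on the diagonal, so its determinant equals the product of the determinants of the diagonal blocks.
det of the 2×2 block = 15
det of the 2×2 block = -1
det = (15)·(-1) = -15

The determinant is -15.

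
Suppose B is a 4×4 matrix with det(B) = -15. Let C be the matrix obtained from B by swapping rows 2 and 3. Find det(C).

Swapping two rows multiplies the determinant by −1.
det(C) = (-1)·(-15) = 15

The determinant is 15.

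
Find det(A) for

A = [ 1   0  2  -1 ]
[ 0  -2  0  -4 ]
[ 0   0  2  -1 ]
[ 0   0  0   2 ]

-8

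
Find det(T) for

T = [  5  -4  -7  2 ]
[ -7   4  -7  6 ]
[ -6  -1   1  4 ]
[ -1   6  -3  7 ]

-3372

Expand along row 1:
  + (5) · M_11   where M_11 = det([4 -7 6; -1 1 4; 6 -3 7]) = -159
  − (-4) · M_12   where M_12 = det([-7 -7 6; -6 1 4; -1 -3 7]) = -285
  + (-7) · M_13   where M_13 = det([-7 4 6; -6 -1 4; -1 6 7]) = 147
  − (2) · M_14   where M_14 = det([-7 4 -7; -6 -1 1; -1 6 -3]) = 204
det = (+1)·(5)·(-159) + (-1)·(-4)·(-285) + (+1)·(-7)·(147) + (-1)·(2)·(204) = -3372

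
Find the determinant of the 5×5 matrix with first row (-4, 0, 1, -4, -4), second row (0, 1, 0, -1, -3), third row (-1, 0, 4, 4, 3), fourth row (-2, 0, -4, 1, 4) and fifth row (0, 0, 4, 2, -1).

171

Expand along column 2 (it has 4 zeros):
  + (1) · M_22   where M_22 = det([-4 1 -4 -4; -1 4 4 3; -2 -4 1 4; 0 4 2 -1]) = 171
det = (+1)·(1)·(171) = 171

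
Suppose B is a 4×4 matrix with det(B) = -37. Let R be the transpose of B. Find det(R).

det(Bᵀ) = det(B).
det(R) = (1)·(-37) = -37

det(R) = -37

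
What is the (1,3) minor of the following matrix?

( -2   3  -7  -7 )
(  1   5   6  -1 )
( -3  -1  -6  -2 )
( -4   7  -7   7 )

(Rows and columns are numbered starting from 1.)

177

Delete row 1 and column 3; the remaining 3×3 submatrix is [1 5 -1; -3 -1 -2; -4 7 7].
Its determinant is 177.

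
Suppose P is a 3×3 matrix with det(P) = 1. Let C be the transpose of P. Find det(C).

det(Pᵀ) = det(P).
det(C) = (1)·(1) = 1

The determinant is 1.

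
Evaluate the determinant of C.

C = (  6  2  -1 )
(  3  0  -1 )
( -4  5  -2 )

Expand along column 2:
  − 2 · |3 -1; -4 -2| = −2·(-6 − 4) = 20
  − 5 · |6 -1; 3 -1| = −5·(-6 − (-3)) = 15
Sum: (20) + (15) = 35

det(C) = 35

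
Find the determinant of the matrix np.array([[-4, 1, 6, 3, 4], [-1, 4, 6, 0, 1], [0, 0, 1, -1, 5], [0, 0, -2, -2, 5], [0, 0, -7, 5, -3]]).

1470

The matrix is block upper-triangular with a 2×2 block and a 3×3 block on the diagonal, so its determinant equals the product of the determinants of the diagonal blocks.
det of the 2×2 block = -15
det of the 3×3 block = -98
det = (-15)·(-98) = 1470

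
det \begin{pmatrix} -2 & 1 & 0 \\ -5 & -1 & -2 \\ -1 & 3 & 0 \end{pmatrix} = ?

-10

Expand along column 3:
  − (-2) · |-2 1; -1 3| = −(-2)·(-6 − (-1)) = -10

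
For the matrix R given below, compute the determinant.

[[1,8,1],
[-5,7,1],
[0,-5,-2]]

Expand along column 1:
  + 1 · |7 1; -5 -2| = 1·(-14 − (-5)) = -9
  − (-5) · |8 1; -5 -2| = −(-5)·(-16 − (-5)) = -55
Sum: (-9) + (-55) = -64

-64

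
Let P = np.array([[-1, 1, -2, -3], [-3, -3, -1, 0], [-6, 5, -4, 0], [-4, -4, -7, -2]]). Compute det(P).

|P| = 475

Expand along column 4 (it has 2 zeros):
  − (-3) · M_14   where M_14 = det([-3 -3 -1; -6 5 -4; -4 -4 -7]) = 187
  + (-2) · M_44   where M_44 = det([-1 1 -2; -3 -3 -1; -6 5 -4]) = 43
det = (-1)·(-3)·(187) + (+1)·(-2)·(43) = 475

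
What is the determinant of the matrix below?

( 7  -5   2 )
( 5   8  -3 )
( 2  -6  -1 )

-269

Expand along column 1:
  + 7 · |8 -3; -6 -1| = 7·(-8 − 18) = -182
  − 5 · |-5 2; -6 -1| = −5·(5 − (-12)) = -85
  + 2 · |-5 2; 8 -3| = 2·(15 − 16) = -2
Sum: (-182) + (-85) + (-2) = -269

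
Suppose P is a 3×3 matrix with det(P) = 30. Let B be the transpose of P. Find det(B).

det(B) = 30

det(Pᵀ) = det(P).
det(B) = (1)·(30) = 30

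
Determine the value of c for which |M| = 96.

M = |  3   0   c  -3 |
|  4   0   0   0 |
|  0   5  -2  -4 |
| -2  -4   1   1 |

Expanding along the column containing c, det(M) is linear in c: det(M) = (-44)·c + (-36).
Set (-44)·c + (-36) = 96  ⇒  (-44)·c = 132  ⇒  c = -3.

c = -3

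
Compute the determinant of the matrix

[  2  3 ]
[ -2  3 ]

12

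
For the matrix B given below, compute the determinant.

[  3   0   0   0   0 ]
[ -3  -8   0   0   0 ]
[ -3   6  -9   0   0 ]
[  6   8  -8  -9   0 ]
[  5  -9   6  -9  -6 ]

B is lower triangular, so det(B) is the product of the diagonal entries:
det = (3) · (-8) · (-9) · (-9) · (-6) = 11664

11664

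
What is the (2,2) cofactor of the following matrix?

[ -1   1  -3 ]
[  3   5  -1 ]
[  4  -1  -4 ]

Delete row 2 and column 2; the remaining 2×2 submatrix is [-1 -3; 4 -4].
Its determinant is (-1)·(-4) − (-3)·4 = 16.
The cofactor carries sign (−1)^(2+2) = +1, so C_{2,2} = +(16) = 16.

16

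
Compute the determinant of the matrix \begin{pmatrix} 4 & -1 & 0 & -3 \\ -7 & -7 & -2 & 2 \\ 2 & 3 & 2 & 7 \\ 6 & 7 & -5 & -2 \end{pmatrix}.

Expand along row 1 (it has 1 zero):
  + (4) · M_11   where M_11 = det([-7 -2 2; 3 2 7; 7 -5 -2]) = -385
  − (-1) · M_12   where M_12 = det([-7 -2 2; 2 2 7; 6 -5 -2]) = -353
  − (-3) · M_14   where M_14 = det([-7 -7 -2; 2 3 2; 6 7 -5]) = 57
det = (+1)·(4)·(-385) + (-1)·(-1)·(-353) + (-1)·(-3)·(57) = -1722

-1722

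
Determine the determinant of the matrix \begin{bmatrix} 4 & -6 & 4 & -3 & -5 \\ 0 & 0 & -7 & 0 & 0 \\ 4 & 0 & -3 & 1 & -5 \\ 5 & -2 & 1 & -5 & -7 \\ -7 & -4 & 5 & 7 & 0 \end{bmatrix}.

8666

Expand along row 2 (it has 4 zeros):
  − (-7) · M_23   where M_23 = det([4 -6 -3 -5; 4 0 1 -5; 5 -2 -5 -7; -7 -4 7 0]) = 1238
det = (-1)·(-7)·(1238) = 8666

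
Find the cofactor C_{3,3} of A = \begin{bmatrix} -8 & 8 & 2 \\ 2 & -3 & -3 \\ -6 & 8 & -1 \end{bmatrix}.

The cofactor is 8.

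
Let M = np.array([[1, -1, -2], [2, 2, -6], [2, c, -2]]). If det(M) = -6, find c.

-9

Expanding along the row containing c, det(M) is linear in c: det(M) = (2)·c + (12).
Set (2)·c + (12) = -6  ⇒  (2)·c = -18  ⇒  c = -9.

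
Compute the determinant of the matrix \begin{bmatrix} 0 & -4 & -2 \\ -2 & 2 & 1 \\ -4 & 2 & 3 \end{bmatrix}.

Expand along row 1:
  − (-4) · |-2 1; -4 3| = −(-4)·(-6 − (-4)) = -8
  + (-2) · |-2 2; -4 2| = (-2)·(-4 − (-8)) = -8
Sum: (-8) + (-8) = -16

-16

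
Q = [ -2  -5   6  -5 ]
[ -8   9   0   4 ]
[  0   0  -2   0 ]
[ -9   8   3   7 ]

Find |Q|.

|Q| = 494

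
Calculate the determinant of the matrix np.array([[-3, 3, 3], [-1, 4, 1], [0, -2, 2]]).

-18

Expand along column 1:
  + (-3) · |4 1; -2 2| = (-3)·(8 − (-2)) = -30
  − (-1) · |3 3; -2 2| = −(-1)·(6 − (-6)) = 12
Sum: (-30) + (12) = -18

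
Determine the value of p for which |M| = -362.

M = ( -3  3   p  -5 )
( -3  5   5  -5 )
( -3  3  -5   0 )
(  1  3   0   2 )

p = -1

Expanding along the column containing p, det(M) is linear in p: det(M) = (72)·p + (-290).
Set (72)·p + (-290) = -362  ⇒  (72)·p = -72  ⇒  p = -1.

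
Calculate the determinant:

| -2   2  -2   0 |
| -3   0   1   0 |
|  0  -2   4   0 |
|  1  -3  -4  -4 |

The determinant is -32.

Expand along column 4 (it has 3 zeros):
  + (-4) · M_44   where M_44 = det([-2 2 -2; -3 0 1; 0 -2 4]) = 8
det = (+1)·(-4)·(8) = -32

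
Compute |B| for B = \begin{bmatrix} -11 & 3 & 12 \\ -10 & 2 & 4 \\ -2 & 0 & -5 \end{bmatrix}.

Expand along row 3:
  + (-2) · |3 12; 2 4| = (-2)·(12 − 24) = 24
  + (-5) · |-11 3; -10 2| = (-5)·(-22 − (-30)) = -40
Sum: (24) + (-40) = -16

-16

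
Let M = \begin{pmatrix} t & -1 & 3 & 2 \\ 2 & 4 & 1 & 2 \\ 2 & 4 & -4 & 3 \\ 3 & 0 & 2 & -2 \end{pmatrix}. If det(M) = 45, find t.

Expanding along the row containing t, det(M) is linear in t: det(M) = (32)·t + (205).
Set (32)·t + (205) = 45  ⇒  (32)·t = -160  ⇒  t = -5.

-5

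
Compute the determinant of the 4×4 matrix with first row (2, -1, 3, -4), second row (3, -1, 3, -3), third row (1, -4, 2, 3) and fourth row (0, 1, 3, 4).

Expand along row 4 (it has 1 zero):
  + (1) · M_42   where M_42 = det([2 3 -4; 3 3 -3; 1 2 3]) = -18
  − (3) · M_43   where M_43 = det([2 -1 -4; 3 -1 -3; 1 -4 3]) = 26
  + (4) · M_44   where M_44 = det([2 -1 3; 3 -1 3; 1 -4 2]) = -10
det = (+1)·(1)·(-18) + (-1)·(3)·(26) + (+1)·(4)·(-10) = -136

The determinant is -136.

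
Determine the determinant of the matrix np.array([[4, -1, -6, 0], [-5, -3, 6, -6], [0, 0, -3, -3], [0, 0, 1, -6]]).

-357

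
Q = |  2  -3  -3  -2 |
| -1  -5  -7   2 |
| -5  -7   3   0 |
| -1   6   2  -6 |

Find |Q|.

1692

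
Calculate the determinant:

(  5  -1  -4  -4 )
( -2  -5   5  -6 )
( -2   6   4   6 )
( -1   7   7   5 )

-126

Expand along row 1:
  + (5) · M_11   where M_11 = det([-5 5 -6; 6 4 6; 7 7 5]) = 86
  − (-1) · M_12   where M_12 = det([-2 5 -6; -2 4 6; -1 7 5]) = 124
  + (-4) · M_13   where M_13 = det([-2 -5 -6; -2 6 6; -1 7 5]) = 52
  − (-4) · M_14   where M_14 = det([-2 -5 5; -2 6 4; -1 7 7]) = -118
det = (+1)·(5)·(86) + (-1)·(-1)·(124) + (+1)·(-4)·(52) + (-1)·(-4)·(-118) = -126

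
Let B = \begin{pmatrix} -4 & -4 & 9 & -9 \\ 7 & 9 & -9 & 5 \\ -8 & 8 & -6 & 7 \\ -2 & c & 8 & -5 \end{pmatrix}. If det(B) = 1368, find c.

Expanding along the column containing c, det(B) is linear in c: det(B) = (357)·c + (3510).
Set (357)·c + (3510) = 1368  ⇒  (357)·c = -2142  ⇒  c = -6.

-6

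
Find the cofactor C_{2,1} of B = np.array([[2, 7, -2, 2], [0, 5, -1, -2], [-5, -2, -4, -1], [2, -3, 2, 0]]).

24

Delete row 2 and column 1; the remaining 3×3 submatrix is [7 -2 2; -2 -4 -1; -3 2 0].
Its determinant is -24.
The cofactor carries sign (−1)^(2+1) = −1, so C_{2,1} = −(-24) = 24.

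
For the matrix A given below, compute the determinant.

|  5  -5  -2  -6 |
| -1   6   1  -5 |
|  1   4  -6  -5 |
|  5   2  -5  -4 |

Expand along row 1:
  + (5) · M_11   where M_11 = det([6 1 -5; 4 -6 -5; 2 -5 -4]) = 40
  − (-5) · M_12   where M_12 = det([-1 1 -5; 1 -6 -5; 5 -5 -4]) = -145
  + (-2) · M_13   where M_13 = det([-1 6 -5; 1 4 -5; 5 2 -4]) = -30
  − (-6) · M_14   where M_14 = det([-1 6 1; 1 4 -6; 5 2 -5]) = -160
det = (+1)·(5)·(40) + (-1)·(-5)·(-145) + (+1)·(-2)·(-30) + (-1)·(-6)·(-160) = -1425

det(A) = -1425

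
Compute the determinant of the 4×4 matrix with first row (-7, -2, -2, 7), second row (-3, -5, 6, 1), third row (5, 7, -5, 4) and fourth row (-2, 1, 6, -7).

-2469

Expand along row 1:
  + (-7) · M_11   where M_11 = det([-5 6 1; 7 -5 4; 1 6 -7]) = 310
  − (-2) · M_12   where M_12 = det([-3 6 1; 5 -5 4; -2 6 -7]) = 149
  + (-2) · M_13   where M_13 = det([-3 -5 1; 5 7 4; -2 1 -7]) = 43
  − (7) · M_14   where M_14 = det([-3 -5 6; 5 7 -5; -2 1 6]) = 73
det = (+1)·(-7)·(310) + (-1)·(-2)·(149) + (+1)·(-2)·(43) + (-1)·(7)·(73) = -2469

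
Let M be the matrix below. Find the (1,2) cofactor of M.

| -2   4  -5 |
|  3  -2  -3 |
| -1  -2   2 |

-3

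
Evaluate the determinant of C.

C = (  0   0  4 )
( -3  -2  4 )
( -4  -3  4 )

Expand along row 1:
  + 4 · |-3 -2; -4 -3| = 4·(9 − 8) = 4

The determinant is 4.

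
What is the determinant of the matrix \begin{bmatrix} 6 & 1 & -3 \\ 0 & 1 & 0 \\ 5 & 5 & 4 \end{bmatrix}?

The determinant is 39.

Expand along row 2:
  + 1 · |6 -3; 5 4| = 1·(24 − (-15)) = 39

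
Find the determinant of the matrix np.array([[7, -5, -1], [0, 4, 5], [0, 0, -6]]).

-168

The matrix is upper triangular, so the determinant is the product of the diagonal entries:
det = (7) · (4) · (-6) = -168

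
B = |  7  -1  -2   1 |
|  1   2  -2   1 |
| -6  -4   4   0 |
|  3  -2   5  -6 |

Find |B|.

Expand along row 3 (it has 1 zero):
  + (-6) · M_31   where M_31 = det([-1 -2 1; 2 -2 1; -2 5 -6]) = -21
  − (-4) · M_32   where M_32 = det([7 -2 1; 1 -2 1; 3 5 -6]) = 42
  + (4) · M_33   where M_33 = det([7 -1 1; 1 2 1; 3 -2 -6]) = -87
det = (+1)·(-6)·(-21) + (-1)·(-4)·(42) + (+1)·(4)·(-87) = -54

-54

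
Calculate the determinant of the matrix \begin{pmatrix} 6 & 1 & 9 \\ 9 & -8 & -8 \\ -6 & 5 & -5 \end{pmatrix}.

546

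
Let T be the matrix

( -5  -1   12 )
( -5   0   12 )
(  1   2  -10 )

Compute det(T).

|T| = 38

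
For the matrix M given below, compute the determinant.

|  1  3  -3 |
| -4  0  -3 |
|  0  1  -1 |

Expand along row 2:
  − (-4) · |3 -3; 1 -1| = −(-4)·(-3 − (-3)) = 0
  − (-3) · |1 3; 0 1| = −(-3)·(1 − 0) = 3
Sum: (0) + (3) = 3

det(M) = 3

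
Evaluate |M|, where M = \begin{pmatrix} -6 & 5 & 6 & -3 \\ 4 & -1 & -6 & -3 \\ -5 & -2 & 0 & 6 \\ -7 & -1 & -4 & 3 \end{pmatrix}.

det(M) = -60

Expand along row 3 (it has 1 zero):
  + (-5) · M_31   where M_31 = det([5 6 -3; -1 -6 -3; -1 -4 3]) = -108
  − (-2) · M_32   where M_32 = det([-6 6 -3; 4 -6 -3; -7 -4 3]) = 408
  − (6) · M_34   where M_34 = det([-6 5 6; 4 -1 -6; -7 -1 -4]) = 236
det = (+1)·(-5)·(-108) + (-1)·(-2)·(408) + (-1)·(6)·(236) = -60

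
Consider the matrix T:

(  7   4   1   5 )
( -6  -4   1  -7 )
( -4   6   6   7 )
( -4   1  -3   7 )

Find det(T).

det(T) = -203

Expand along row 1:
  + (7) · M_11   where M_11 = det([-4 1 -7; 6 6 7; 1 -3 7]) = -119
  − (4) · M_12   where M_12 = det([-6 1 -7; -4 6 7; -4 -3 7]) = -630
  + (1) · M_13   where M_13 = det([-6 -4 -7; -4 6 7; -4 1 7]) = -350
  − (5) · M_14   where M_14 = det([-6 -4 1; -4 6 6; -4 1 -3]) = 308
det = (+1)·(7)·(-119) + (-1)·(4)·(-630) + (+1)·(1)·(-350) + (-1)·(5)·(308) = -203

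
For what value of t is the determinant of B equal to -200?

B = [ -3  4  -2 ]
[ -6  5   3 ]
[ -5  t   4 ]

-6

Expanding along the row containing t, det(B) is linear in t: det(B) = (21)·t + (-74).
Set (21)·t + (-74) = -200  ⇒  (21)·t = -126  ⇒  t = -6.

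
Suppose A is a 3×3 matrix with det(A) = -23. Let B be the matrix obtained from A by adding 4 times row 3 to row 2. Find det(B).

|B| = -23

Adding a multiple of one row to another leaves the determinant unchanged.
det(B) = (1)·(-23) = -23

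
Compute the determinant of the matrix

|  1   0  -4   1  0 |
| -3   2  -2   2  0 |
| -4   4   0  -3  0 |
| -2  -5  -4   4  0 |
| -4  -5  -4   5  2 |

-804

Expand along column 5 (it has 4 zeros):
  + (2) · M_55   where M_55 = det([1 0 -4 1; -3 2 -2 2; -4 4 0 -3; -2 -5 -4 4]) = -402
det = (+1)·(2)·(-402) = -804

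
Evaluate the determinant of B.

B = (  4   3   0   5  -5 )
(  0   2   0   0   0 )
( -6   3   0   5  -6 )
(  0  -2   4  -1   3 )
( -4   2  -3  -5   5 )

-576

Expand along row 2 (it has 4 zeros):
  + (2) · M_22   where M_22 = det([4 0 5 -5; -6 0 5 -6; 0 4 -1 3; -4 -3 -5 5]) = -288
det = (+1)·(2)·(-288) = -576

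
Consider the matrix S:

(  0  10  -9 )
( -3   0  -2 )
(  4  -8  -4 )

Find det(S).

-416

Expand along row 1:
  − 10 · |-3 -2; 4 -4| = −10·(12 − (-8)) = -200
  + (-9) · |-3 0; 4 -8| = (-9)·(24 − 0) = -216
Sum: (-200) + (-216) = -416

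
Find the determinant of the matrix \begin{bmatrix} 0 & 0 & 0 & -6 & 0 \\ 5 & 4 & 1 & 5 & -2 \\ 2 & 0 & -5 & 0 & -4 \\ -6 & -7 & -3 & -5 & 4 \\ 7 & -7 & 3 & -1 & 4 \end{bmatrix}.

Expand along row 1 (it has 4 zeros):
  − (-6) · M_14   where M_14 = det([5 4 1 -2; 2 0 -5 -4; -6 -7 -3 4; 7 -7 3 4]) = 678
det = (-1)·(-6)·(678) = 4068

The determinant is 4068.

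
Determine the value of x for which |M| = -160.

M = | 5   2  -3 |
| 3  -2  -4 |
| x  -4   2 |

x = 6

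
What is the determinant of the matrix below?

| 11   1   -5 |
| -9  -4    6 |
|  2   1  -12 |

Expand along row 1:
  + 11 · |-4 6; 1 -12| = 11·(48 − 6) = 462
  − 1 · |-9 6; 2 -12| = −1·(108 − 12) = -96
  + (-5) · |-9 -4; 2 1| = (-5)·(-9 − (-8)) = 5
Sum: (462) + (-96) + (5) = 371

The determinant is 371.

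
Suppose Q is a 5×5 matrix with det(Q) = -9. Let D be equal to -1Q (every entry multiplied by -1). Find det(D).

9

For a 5×5 matrix, det(-1Q) = (-1)^5·det(Q) = -1·det(Q).
det(D) = (-1)·(-9) = 9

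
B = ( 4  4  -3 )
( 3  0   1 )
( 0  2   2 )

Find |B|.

The determinant is -50.

Expand along row 2:
  − 3 · |4 -3; 2 2| = −3·(8 − (-6)) = -42
  − 1 · |4 4; 0 2| = −1·(8 − 0) = -8
Sum: (-42) + (-8) = -50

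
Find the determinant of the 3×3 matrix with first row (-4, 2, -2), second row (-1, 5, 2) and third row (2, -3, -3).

Expand along row 1:
  + (-4) · |5 2; -3 -3| = (-4)·(-15 − (-6)) = 36
  − 2 · |-1 2; 2 -3| = −2·(3 − 4) = 2
  + (-2) · |-1 5; 2 -3| = (-2)·(3 − 10) = 14
Sum: (36) + (2) + (14) = 52

The determinant is 52.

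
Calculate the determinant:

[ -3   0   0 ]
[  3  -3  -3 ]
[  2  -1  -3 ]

The determinant is -18.

Expand along row 1:
  + (-3) · |-3 -3; -1 -3| = (-3)·(9 − 3) = -18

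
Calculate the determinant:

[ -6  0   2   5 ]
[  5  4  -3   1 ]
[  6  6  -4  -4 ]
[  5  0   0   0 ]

Expand along row 4 (it has 3 zeros):
  − (5) · M_41   where M_41 = det([0 2 5; 4 -3 1; 6 -4 -4]) = 54
det = (-1)·(5)·(54) = -270

-270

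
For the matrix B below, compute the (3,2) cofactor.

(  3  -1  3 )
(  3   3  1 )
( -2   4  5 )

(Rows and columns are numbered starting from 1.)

The cofactor is 6.

Delete row 3 and column 2; the remaining 2×2 submatrix is [3 3; 3 1].
Its determinant is 3·1 − 3·3 = -6.
The cofactor carries sign (−1)^(3+2) = −1, so C_{3,2} = −(-6) = 6.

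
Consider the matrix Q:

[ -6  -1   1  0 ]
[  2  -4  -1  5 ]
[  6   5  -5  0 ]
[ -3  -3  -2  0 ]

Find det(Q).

Expand along column 4 (it has 3 zeros):
  + (5) · M_24   where M_24 = det([-6 -1 1; 6 5 -5; -3 -3 -2]) = 120
det = (+1)·(5)·(120) = 600

600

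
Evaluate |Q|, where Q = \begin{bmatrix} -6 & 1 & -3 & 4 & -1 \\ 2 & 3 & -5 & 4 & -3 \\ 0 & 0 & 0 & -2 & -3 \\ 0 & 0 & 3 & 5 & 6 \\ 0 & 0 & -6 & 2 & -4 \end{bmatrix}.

det(Q) = 1200

Q is block upper-triangular with a 2×2 block and a 3×3 block on the diagonal, so its determinant equals the product of the determinants of the diagonal blocks.
det of the 2×2 block = -20
det of the 3×3 block = -60
det = (-20)·(-60) = 1200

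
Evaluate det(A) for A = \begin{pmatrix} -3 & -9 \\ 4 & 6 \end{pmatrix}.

18

det(A) = (-3)·6 − (-9)·4 = -18 − (-36) = 18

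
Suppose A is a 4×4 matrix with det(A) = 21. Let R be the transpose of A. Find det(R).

det(R) = 21

det(Aᵀ) = det(A).
det(R) = (1)·(21) = 21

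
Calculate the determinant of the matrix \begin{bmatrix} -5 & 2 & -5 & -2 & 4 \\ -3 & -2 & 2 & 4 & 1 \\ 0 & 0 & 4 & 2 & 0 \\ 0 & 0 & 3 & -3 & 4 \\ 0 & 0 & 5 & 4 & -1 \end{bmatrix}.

The determinant is -96.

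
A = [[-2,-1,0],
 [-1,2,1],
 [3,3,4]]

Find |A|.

Expand along column 3:
  − 1 · |-2 -1; 3 3| = −1·(-6 − (-3)) = 3
  + 4 · |-2 -1; -1 2| = 4·(-4 − 1) = -20
Sum: (3) + (-20) = -17

The determinant is -17.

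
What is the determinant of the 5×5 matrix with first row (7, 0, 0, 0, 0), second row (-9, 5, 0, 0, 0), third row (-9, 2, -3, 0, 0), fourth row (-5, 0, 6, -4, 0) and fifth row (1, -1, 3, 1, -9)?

The determinant is -3780.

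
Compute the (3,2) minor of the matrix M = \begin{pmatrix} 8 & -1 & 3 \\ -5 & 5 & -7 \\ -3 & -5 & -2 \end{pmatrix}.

The minor is -41.

Delete row 3 and column 2; the remaining 2×2 submatrix is [8 3; -5 -7].
Its determinant is 8·(-7) − 3·(-5) = -41.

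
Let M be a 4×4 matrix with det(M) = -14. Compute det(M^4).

38416

det(M^4) = (det M)^4 = (-14)^4 = 38416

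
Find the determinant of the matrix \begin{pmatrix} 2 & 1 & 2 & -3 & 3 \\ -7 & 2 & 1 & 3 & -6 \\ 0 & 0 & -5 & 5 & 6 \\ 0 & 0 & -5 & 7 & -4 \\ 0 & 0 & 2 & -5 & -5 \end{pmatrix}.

1936

The matrix is block upper-triangular with a 2×2 block and a 3×3 block on the diagonal, so its determinant equals the product of the determinants of the diagonal blocks.
det of the 2×2 block = 11
det of the 3×3 block = 176
det = (11)·(176) = 1936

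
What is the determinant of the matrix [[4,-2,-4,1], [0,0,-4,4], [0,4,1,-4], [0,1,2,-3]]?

-16

Expand along column 1 (it has 3 zeros):
  + (4) · M_11   where M_11 = det([0 -4 4; 4 1 -4; 1 2 -3]) = -4
det = (+1)·(4)·(-4) = -16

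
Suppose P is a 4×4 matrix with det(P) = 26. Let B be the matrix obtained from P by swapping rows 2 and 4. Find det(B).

The determinant is -26.

Swapping two rows multiplies the determinant by −1.
det(B) = (-1)·(26) = -26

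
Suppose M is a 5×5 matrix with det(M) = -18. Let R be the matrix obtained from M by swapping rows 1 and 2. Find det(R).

Swapping two rows multiplies the determinant by −1.
det(R) = (-1)·(-18) = 18

18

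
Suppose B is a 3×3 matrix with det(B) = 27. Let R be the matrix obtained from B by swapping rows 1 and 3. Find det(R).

-27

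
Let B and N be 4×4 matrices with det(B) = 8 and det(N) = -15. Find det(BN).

|BN| = -120

det(BN) = det(B)·det(N) = (8)·(-15) = -120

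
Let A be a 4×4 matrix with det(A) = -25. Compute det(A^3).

The determinant is -15625.

det(A^3) = (det A)^3 = (-25)^3 = -15625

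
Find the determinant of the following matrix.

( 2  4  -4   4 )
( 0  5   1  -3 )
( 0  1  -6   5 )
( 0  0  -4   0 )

Expand along row 4 (it has 3 zeros):
  − (-4) · M_43   where M_43 = det([2 4 4; 0 5 -3; 0 1 5]) = 56
det = (-1)·(-4)·(56) = 224

224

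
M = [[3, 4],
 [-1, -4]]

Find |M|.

-8

det(M) = 3·(-4) − 4·(-1) = -12 − (-4) = -8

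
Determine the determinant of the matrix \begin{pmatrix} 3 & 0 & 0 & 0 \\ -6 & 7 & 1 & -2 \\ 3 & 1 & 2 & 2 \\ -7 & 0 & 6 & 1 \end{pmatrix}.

Expand along row 1 (it has 3 zeros):
  + (3) · M_11   where M_11 = det([7 1 -2; 1 2 2; 0 6 1]) = -83
det = (+1)·(3)·(-83) = -249

-249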